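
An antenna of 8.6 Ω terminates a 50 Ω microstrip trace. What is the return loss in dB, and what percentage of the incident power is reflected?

Γ = (8.6 − 50)/(8.6 + 50) = -0.706
RL = −20·log₁₀(0.706) = 3.02 dB
P_refl/P_inc = |Γ|² = 0.499

RL ≈ 3.02 dB; 49.9% of incident power reflected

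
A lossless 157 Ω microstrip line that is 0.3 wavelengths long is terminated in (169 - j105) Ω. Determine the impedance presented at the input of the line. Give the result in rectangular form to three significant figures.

βl = 2π × 0.3 = 108°
tan(βl) = tan(108°) = -3.08
Z_in = Z_0·(Z_L + jZ_0·tanβl)/(Z_0 + jZ_L·tanβl)
     = 157·(169 − j588)/(-166 − j520)

Z_in ≈ 146 + j97.8 Ω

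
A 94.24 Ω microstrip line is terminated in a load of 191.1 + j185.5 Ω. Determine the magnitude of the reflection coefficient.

Γ = (Z_L − Z_0)/(Z_L + Z_0) = (96.86 + j185.5)/(285.3 + j185.5)
|Γ| = 209/340

|Γ| ≈ 0.615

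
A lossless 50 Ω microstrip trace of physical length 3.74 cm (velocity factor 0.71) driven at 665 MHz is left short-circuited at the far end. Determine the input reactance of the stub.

X_in ≈ 45.1 Ω (inductive)

λ = v/f = 0.71·c / 665 MHz = 0.32 m
βl = 2π·l/λ = 2π × 0.117 = 42°
tan(βl) = 0.902
For a short-circuited stub, Z_in = jZ_0·tan(βl)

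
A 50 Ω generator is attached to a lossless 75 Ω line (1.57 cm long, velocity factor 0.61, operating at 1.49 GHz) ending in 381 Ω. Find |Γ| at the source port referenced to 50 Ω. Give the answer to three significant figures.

|Γ| ≈ 0.69

λ = v/f = 0.61·c / 1.49 GHz = 0.123 m
βl = 2π·l/λ = 2π × 0.128 = 46°
tan(βl) = 1.04
Z_in = Z_0·(Z_L + jZ_0·tanβl)/(Z_0 + jZ_L·tanβl) = 27.5 − j67.2 Ω
Γ_s = (Z_in − Z_s)/(Z_in + Z_s) = (-22.5 − j67.2)/(77.5 − j67.2), |Γ_s| = 0.69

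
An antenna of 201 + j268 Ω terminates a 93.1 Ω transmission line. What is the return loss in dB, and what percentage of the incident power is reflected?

RL ≈ 2.78 dB; 52.7% of incident power reflected

Γ = (107.9 + j268)/(294.1 + j268), |Γ| = 0.726
RL = −20·log₁₀(0.726) = 2.78 dB
P_refl/P_inc = |Γ|² = 0.527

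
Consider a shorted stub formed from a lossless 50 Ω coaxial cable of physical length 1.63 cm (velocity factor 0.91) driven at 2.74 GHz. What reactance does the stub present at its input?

X_in ≈ 82.9 Ω (inductive)

λ = v/f = 0.91·c / 2.74 GHz = 0.0996 m
βl = 2π·l/λ = 2π × 0.164 = 58.9°
tan(βl) = 1.66
For a shorted stub, Z_in = jZ_0·tan(βl)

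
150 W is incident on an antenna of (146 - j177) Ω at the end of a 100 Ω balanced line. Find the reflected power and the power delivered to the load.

P_reflected ≈ 54.6 W; P_delivered ≈ 95.4 W

|Γ| = |(46 − j177)/(246 − j177)| = 0.603
|Γ|² = 0.364
P_refl = |Γ|²·P_inc = 54.6 W, P_del = (1 − |Γ|²)·P_inc = 95.4 W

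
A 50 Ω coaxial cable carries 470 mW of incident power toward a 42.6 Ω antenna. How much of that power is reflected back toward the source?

P_reflected ≈ 3 mW

Γ = (42.6 − 50)/(42.6 + 50) = -0.0799
|Γ|² = 0.00639
P_refl = |Γ|²·P_inc = 3 mW, P_del = (1 − |Γ|²)·P_inc = 467 mW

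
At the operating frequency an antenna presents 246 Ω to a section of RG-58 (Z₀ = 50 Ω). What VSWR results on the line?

VSWR ≈ 4.92

For a purely resistive load, VSWR = R_L/Z_0 or Z_0/R_L (whichever > 1) = 246/50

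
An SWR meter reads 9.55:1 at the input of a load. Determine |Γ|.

|Γ| = (S − 1)/(S + 1) = (9.55 − 1)/(9.55 + 1) = 8.55/10.6

|Γ| ≈ 0.81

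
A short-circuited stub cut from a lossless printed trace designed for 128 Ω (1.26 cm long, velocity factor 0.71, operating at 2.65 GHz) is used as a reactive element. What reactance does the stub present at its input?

λ = v/f = 0.71·c / 2.65 GHz = 0.0804 m
βl = 2π·l/λ = 2π × 0.157 = 56.4°
tan(βl) = 1.51
For a short-circuited stub, Z_in = jZ_0·tan(βl)

X_in ≈ 193 Ω (inductive)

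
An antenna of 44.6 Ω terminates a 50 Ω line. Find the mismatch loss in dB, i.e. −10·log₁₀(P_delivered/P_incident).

Γ = (44.6 − 50)/(44.6 + 50) = -0.0571
|Γ|² = 0.00326, so P_del/P_inc = 1 − |Γ|² = 0.997
ML = −10·log₁₀(1 − |Γ|²)

mismatch loss ≈ 0.0142 dB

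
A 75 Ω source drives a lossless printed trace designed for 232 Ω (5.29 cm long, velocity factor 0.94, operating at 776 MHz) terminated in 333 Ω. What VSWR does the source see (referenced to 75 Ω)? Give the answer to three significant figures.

λ = v/f = 0.94·c / 776 MHz = 0.363 m
βl = 2π·l/λ = 2π × 0.146 = 52.4°
tan(βl) = 1.3
Z_in = Z_0·(Z_L + jZ_0·tanβl)/(Z_0 + jZ_L·tanβl) = 200 − j71.4 Ω
Γ_s = (Z_in − Z_s)/(Z_in + Z_s) = (125 − j71.4)/(275 − j71.4), |Γ_s| = 0.507
VSWR = (1 + |Γ_s|)/(1 − |Γ_s|)

VSWR ≈ 3.05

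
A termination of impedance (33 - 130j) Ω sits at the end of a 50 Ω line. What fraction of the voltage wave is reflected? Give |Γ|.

|Γ| ≈ 0.85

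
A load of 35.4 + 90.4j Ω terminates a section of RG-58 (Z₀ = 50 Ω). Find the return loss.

RL ≈ 2.66 dB

Γ = (-14.6 + j90.4)/(85.4 + j90.4), |Γ| = 0.736
RL = −20·log₁₀|Γ| = −20·log₁₀(0.736)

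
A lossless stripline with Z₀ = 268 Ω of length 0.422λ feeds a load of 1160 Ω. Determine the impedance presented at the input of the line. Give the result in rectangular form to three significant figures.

βl = 2π × 0.422 = 152°
tan(βl) = tan(152°) = -0.534
Z_in = Z_0·(Z_L + jZ_0·tanβl)/(Z_0 + jZ_L·tanβl)
     = 268·(1160 − j143)/(268 − j619)

Z_in ≈ 235 + j400 Ω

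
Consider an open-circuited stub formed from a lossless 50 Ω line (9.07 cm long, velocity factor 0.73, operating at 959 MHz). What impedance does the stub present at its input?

Z_in ≈ +j66.3 Ω

λ = v/f = 0.73·c / 959 MHz = 0.228 m
βl = 2π·l/λ = 2π × 0.397 = 143°
tan(βl) = -0.754
For an open-circuited stub, Z_in = −jZ_0·cot(βl) = −jZ_0/tan(βl)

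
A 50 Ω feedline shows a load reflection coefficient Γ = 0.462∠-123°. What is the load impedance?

Z_L = Z_0·(1 + Γ)/(1 − Γ) = 50·(0.748 − j0.387)/(1.25 + j0.387)

Z_L ≈ 22.9 − j22.6 Ω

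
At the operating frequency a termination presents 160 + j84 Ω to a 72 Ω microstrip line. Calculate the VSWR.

Γ = (Z_L − Z_0)/(Z_L + Z_0) = (88 + j84)/(232 + j84)
|Γ| = 122/247 = 0.493
VSWR = (1 + |Γ|)/(1 − |Γ|) = 1.49/0.507

VSWR ≈ 2.95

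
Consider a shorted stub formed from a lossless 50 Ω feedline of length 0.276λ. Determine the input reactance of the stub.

βl = 2π × 0.276 = 99.4°
tan(βl) = -6.07
For a shorted stub, Z_in = jZ_0·tan(βl)

X_in ≈ -303 Ω (capacitive)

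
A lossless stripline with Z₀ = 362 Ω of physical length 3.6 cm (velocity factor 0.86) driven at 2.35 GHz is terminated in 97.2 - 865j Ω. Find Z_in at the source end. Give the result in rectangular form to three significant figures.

λ = v/f = 0.86·c / 2.35 GHz = 0.11 m
βl = 2π·l/λ = 2π × 0.328 = 118°
tan(βl) = tan(118°) = -1.88
Z_in = Z_0·(Z_L + jZ_0·tanβl)/(Z_0 + jZ_L·tanβl)
     = 362·(97.2 − j1540)/(-1260 − j182)

Z_in ≈ 35.5 + j438 Ω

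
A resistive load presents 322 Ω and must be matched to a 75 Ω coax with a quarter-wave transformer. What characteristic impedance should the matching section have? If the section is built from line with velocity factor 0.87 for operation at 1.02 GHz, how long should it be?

Z_qwt ≈ 155 Ω; length ≈ 6.4 cm

Z_qwt = √(Z_0·R_L) = √(75 × 322) = √24150
λ = 0.87·c/f = 0.256 m, so l = λ/4 = 0.064 m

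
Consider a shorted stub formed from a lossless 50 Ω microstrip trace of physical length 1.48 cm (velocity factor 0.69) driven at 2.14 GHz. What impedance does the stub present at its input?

λ = v/f = 0.69·c / 2.14 GHz = 0.0967 m
βl = 2π·l/λ = 2π × 0.153 = 55.1°
tan(βl) = 1.43
For a shorted stub, Z_in = jZ_0·tan(βl)

Z_in ≈ +j71.6 Ω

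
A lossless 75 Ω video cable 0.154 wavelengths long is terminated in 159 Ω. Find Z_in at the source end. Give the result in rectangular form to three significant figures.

Z_in ≈ 47.2 − j36.3 Ω

βl = 2π × 0.154 = 55.4°
tan(βl) = tan(55.4°) = 1.45
Z_in = Z_0·(Z_L + jZ_0·tanβl)/(Z_0 + jZ_L·tanβl)
     = 75·(159 + j109)/(75 + j231)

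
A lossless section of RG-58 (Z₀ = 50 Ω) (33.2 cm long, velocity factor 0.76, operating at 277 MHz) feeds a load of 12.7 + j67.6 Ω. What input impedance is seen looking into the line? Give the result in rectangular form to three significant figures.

Z_in ≈ 4.97 + j17.4 Ω

λ = v/f = 0.76·c / 277 MHz = 0.823 m
βl = 2π·l/λ = 2π × 0.403 = 145°
tan(βl) = tan(145°) = -0.695
Z_in = Z_0·(Z_L + jZ_0·tanβl)/(Z_0 + jZ_L·tanβl)
     = 50·(12.7 + j32.9)/(97 − j8.82)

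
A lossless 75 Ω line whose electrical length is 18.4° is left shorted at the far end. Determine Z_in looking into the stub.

tan(βl) = 0.333
For a shorted stub, Z_in = jZ_0·tan(βl)

Z_in ≈ +j24.9 Ω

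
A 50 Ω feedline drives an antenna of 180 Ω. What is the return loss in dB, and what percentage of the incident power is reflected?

Γ = (180 − 50)/(180 + 50) = 0.565
RL = −20·log₁₀(0.565) = 4.96 dB
P_refl/P_inc = |Γ|² = 0.319

RL ≈ 4.96 dB; 31.9% of incident power reflected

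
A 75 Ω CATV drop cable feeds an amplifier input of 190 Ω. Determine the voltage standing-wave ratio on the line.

Γ = (190 − 75)/(190 + 75) = 0.434
VSWR = (1 + 0.434)/(1 − 0.434)

VSWR ≈ 2.53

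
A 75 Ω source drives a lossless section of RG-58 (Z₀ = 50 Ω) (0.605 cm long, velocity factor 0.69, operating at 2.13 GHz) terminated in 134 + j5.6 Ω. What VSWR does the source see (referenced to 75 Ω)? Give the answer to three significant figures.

λ = v/f = 0.69·c / 2.13 GHz = 0.0972 m
βl = 2π·l/λ = 2π × 0.0623 = 22.4°
tan(βl) = 0.412
Z_in = Z_0·(Z_L + jZ_0·tanβl)/(Z_0 + jZ_L·tanβl) = 73.6 − j57.8 Ω
Γ_s = (Z_in − Z_s)/(Z_in + Z_s) = (-1.43 − j57.8)/(149 − j57.8), |Γ_s| = 0.362
VSWR = (1 + |Γ_s|)/(1 − |Γ_s|)

VSWR ≈ 2.14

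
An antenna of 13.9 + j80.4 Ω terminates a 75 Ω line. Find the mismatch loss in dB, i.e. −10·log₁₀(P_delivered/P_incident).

Γ = (-61.1 + j80.4)/(88.9 + j80.4), |Γ| = 0.842
|Γ|² = 0.71, so P_del/P_inc = 1 − |Γ|² = 0.29
ML = −10·log₁₀(1 − |Γ|²)

mismatch loss ≈ 5.37 dB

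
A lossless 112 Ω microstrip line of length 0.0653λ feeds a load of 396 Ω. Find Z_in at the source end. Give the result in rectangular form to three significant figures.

Z_in ≈ 140 − j166 Ω

βl = 2π × 0.0653 = 23.5°
tan(βl) = tan(23.5°) = 0.435
Z_in = Z_0·(Z_L + jZ_0·tanβl)/(Z_0 + jZ_L·tanβl)
     = 112·(396 + j48.7)/(112 + j172)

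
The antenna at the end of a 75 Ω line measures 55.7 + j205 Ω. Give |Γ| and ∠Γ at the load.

Γ = (Z_L − Z_0)/(Z_L + Z_0) = (-19.3 + j205)/(130.7 + j205)
|Γ| = 206/243 = 0.847

Γ ≈ 0.847 ∠ 37.9°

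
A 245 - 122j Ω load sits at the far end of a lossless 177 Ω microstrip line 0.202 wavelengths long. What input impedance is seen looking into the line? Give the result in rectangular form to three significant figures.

βl = 2π × 0.202 = 72.7°
tan(βl) = tan(72.7°) = 3.21
Z_in = Z_0·(Z_L + jZ_0·tanβl)/(Z_0 + jZ_L·tanβl)
     = 177·(245 + j447)/(569 + j788)

Z_in ≈ 92.1 + j11.5 Ω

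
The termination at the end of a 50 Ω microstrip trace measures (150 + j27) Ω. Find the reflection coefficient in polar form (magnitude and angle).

Γ ≈ 0.513 ∠ 7.42°

Γ = (Z_L − Z_0)/(Z_L + Z_0) = (100 + j27)/(200 + j27)
|Γ| = 104/202 = 0.513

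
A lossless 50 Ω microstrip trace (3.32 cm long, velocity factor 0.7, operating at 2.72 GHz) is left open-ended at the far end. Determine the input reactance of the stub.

X_in ≈ 106 Ω (inductive)

λ = v/f = 0.7·c / 2.72 GHz = 0.0772 m
βl = 2π·l/λ = 2π × 0.43 = 155°
tan(βl) = -0.47
For an open-ended stub, Z_in = −jZ_0·cot(βl) = −jZ_0/tan(βl)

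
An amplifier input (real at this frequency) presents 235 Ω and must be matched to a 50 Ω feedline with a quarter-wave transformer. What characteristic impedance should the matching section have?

Z_qwt = √(Z_0·R_L) = √(50 × 235) = √11750

Z_qwt ≈ 108 Ω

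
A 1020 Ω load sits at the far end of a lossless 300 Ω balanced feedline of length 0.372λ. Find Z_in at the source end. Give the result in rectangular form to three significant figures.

βl = 2π × 0.372 = 134°
tan(βl) = tan(134°) = -1.04
Z_in = Z_0·(Z_L + jZ_0·tanβl)/(Z_0 + jZ_L·tanβl)
     = 300·(1020 − j312)/(300 − j1060)

Z_in ≈ 157 + j244 Ω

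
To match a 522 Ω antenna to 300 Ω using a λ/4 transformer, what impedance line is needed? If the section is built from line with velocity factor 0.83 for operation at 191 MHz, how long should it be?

Z_qwt ≈ 396 Ω; length ≈ 32.6 cm

Z_qwt = √(Z_0·R_L) = √(300 × 522) = √156600
λ = 0.83·c/f = 1.3 m, so l = λ/4 = 0.326 m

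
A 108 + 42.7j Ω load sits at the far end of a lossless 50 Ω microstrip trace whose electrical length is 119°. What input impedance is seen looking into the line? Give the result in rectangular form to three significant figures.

Z_in ≈ 21.2 + j13.9 Ω

tan(βl) = tan(119°) = -1.8
Z_in = Z_0·(Z_L + jZ_0·tanβl)/(Z_0 + jZ_L·tanβl)
     = 50·(108 − j47.5)/(127 − j195)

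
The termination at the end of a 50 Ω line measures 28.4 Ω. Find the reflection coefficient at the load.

Γ = -0.276

Γ = (Z_L − Z_0)/(Z_L + Z_0) = (28.4 − 50)/(28.4 + 50) = -21.6/78.4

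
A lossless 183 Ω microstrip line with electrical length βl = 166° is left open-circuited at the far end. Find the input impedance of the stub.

tan(βl) = -0.249
For an open-circuited stub, Z_in = −jZ_0·cot(βl) = −jZ_0/tan(βl)

Z_in ≈ +j734 Ω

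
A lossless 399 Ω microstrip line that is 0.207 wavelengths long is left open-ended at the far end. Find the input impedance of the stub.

Z_in ≈ −j111 Ω

βl = 2π × 0.207 = 74.5°
tan(βl) = 3.61
For an open-ended stub, Z_in = −jZ_0·cot(βl) = −jZ_0/tan(βl)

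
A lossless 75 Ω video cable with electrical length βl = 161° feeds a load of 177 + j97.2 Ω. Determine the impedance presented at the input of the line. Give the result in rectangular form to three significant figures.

Z_in ≈ 71.9 + j89.8 Ω

tan(βl) = tan(161°) = -0.344
Z_in = Z_0·(Z_L + jZ_0·tanβl)/(Z_0 + jZ_L·tanβl)
     = 75·(177 + j71.4)/(108 − j60.9)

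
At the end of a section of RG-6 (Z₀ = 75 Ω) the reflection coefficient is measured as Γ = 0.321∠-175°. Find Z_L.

Z_L = Z_0·(1 + Γ)/(1 − Γ) = 75·(0.68 − j0.028)/(1.32 + j0.028)

Z_L ≈ 38.6 − j2.41 Ω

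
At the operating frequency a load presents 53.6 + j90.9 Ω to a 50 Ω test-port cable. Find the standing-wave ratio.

VSWR ≈ 4.88

Γ = (Z_L − Z_0)/(Z_L + Z_0) = (3.6 + j90.9)/(103.6 + j90.9)
|Γ| = 91/138 = 0.66
VSWR = (1 + |Γ|)/(1 − |Γ|) = 1.66/0.34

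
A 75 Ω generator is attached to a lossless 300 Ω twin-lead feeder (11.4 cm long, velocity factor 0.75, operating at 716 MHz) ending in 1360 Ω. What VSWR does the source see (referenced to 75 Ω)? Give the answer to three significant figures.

λ = v/f = 0.75·c / 716 MHz = 0.314 m
βl = 2π·l/λ = 2π × 0.363 = 131°
tan(βl) = -1.17
Z_in = Z_0·(Z_L + jZ_0·tanβl)/(Z_0 + jZ_L·tanβl) = 111 + j236 Ω
Γ_s = (Z_in − Z_s)/(Z_in + Z_s) = (35.8 + j236)/(186 + j236), |Γ_s| = 0.795
VSWR = (1 + |Γ_s|)/(1 − |Γ_s|)

VSWR ≈ 8.75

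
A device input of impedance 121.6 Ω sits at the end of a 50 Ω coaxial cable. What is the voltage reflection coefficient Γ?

Γ = (Z_L − Z_0)/(Z_L + Z_0) = (121.6 − 50)/(121.6 + 50) = 71.6/171.6

Γ = 0.417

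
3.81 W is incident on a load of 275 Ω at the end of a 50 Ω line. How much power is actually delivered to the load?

Γ = (275 − 50)/(275 + 50) = 0.692
|Γ|² = 0.479
P_refl = |Γ|²·P_inc = 1.83 W, P_del = (1 − |Γ|²)·P_inc = 1.98 W

P_delivered ≈ 1.98 W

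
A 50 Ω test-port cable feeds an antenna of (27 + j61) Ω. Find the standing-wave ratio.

Γ = (Z_L − Z_0)/(Z_L + Z_0) = (-23 + j61)/(77 + j61)
|Γ| = 65.2/98.2 = 0.664
VSWR = (1 + |Γ|)/(1 − |Γ|) = 1.66/0.336

VSWR ≈ 4.95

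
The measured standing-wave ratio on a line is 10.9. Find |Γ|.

|Γ| = (S − 1)/(S + 1) = (10.9 − 1)/(10.9 + 1) = 9.9/11.9

|Γ| ≈ 0.832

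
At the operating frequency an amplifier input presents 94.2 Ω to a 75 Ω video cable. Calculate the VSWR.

VSWR ≈ 1.26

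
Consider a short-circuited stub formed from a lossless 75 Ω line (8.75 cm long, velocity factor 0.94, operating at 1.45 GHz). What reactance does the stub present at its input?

X_in ≈ -24.4 Ω (capacitive)

λ = v/f = 0.94·c / 1.45 GHz = 0.194 m
βl = 2π·l/λ = 2π × 0.45 = 162°
tan(βl) = -0.326
For a short-circuited stub, Z_in = jZ_0·tan(βl)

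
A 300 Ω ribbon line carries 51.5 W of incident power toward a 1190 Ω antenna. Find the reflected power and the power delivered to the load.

Γ = (1190 − 300)/(1190 + 300) = 0.597
|Γ|² = 0.357
P_refl = |Γ|²·P_inc = 18.4 W, P_del = (1 − |Γ|²)·P_inc = 33.1 W

P_reflected ≈ 18.4 W; P_delivered ≈ 33.1 W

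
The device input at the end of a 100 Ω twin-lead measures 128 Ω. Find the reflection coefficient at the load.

Γ = 0.123

Γ = (Z_L − Z_0)/(Z_L + Z_0) = (128 − 100)/(128 + 100) = 28/228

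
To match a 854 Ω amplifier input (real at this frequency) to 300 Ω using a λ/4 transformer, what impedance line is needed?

Z_qwt = √(Z_0·R_L) = √(300 × 854) = √256200

Z_qwt ≈ 506 Ω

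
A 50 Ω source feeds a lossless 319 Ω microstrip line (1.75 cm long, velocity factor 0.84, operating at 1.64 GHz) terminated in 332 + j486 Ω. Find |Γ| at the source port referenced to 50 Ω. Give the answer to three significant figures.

|Γ| ≈ 0.919

λ = v/f = 0.84·c / 1.64 GHz = 0.154 m
βl = 2π·l/λ = 2π × 0.114 = 41°
tan(βl) = 0.869
Z_in = Z_0·(Z_L + jZ_0·tanβl)/(Z_0 + jZ_L·tanβl) = 631 − j593 Ω
Γ_s = (Z_in − Z_s)/(Z_in + Z_s) = (581 − j593)/(681 − j593), |Γ_s| = 0.919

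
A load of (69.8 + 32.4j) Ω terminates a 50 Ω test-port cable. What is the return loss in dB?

RL ≈ 10.3 dB

Γ = (19.8 + j32.4)/(119.8 + j32.4), |Γ| = 0.306
RL = −20·log₁₀|Γ| = −20·log₁₀(0.306)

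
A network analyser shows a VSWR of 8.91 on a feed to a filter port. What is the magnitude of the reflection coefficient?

|Γ| = (S − 1)/(S + 1) = (8.91 − 1)/(8.91 + 1) = 7.91/9.91

|Γ| ≈ 0.798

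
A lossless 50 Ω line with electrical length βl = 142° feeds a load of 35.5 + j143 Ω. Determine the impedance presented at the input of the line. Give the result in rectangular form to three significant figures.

Z_in ≈ 5.31 + j33 Ω

tan(βl) = tan(142°) = -0.781
Z_in = Z_0·(Z_L + jZ_0·tanβl)/(Z_0 + jZ_L·tanβl)
     = 50·(35.5 + j104)/(162 − j27.7)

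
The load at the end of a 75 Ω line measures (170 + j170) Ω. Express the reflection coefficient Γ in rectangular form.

Γ ≈ 0.587 + j0.287

Γ = (Z_L − Z_0)/(Z_L + Z_0) = (95 + j170)/(245 + j170)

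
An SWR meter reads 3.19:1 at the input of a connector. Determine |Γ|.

|Γ| = (S − 1)/(S + 1) = (3.19 − 1)/(3.19 + 1) = 2.19/4.19

|Γ| ≈ 0.523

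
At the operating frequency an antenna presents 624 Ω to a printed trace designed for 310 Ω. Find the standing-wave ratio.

VSWR ≈ 2.01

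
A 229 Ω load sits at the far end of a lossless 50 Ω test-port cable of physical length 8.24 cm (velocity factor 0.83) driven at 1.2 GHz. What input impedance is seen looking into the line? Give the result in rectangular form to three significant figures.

Z_in ≈ 27.8 + j58.2 Ω

λ = v/f = 0.83·c / 1.2 GHz = 0.207 m
βl = 2π·l/λ = 2π × 0.397 = 143°
tan(βl) = tan(143°) = -0.755
Z_in = Z_0·(Z_L + jZ_0·tanβl)/(Z_0 + jZ_L·tanβl)
     = 50·(229 − j37.7)/(50 − j173)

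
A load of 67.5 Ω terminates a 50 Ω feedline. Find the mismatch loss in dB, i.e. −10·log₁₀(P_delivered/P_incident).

Γ = (67.5 − 50)/(67.5 + 50) = 0.149
|Γ|² = 0.0222, so P_del/P_inc = 1 − |Γ|² = 0.978
ML = −10·log₁₀(1 − |Γ|²)

mismatch loss ≈ 0.0974 dB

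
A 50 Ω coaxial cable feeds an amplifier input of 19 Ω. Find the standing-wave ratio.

VSWR ≈ 2.63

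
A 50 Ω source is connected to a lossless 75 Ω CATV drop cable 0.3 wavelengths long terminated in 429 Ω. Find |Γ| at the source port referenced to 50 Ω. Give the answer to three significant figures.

βl = 2π × 0.3 = 108°
tan(βl) = -3.08
Z_in = Z_0·(Z_L + jZ_0·tanβl)/(Z_0 + jZ_L·tanβl) = 14.4 + j23.5 Ω
Γ_s = (Z_in − Z_s)/(Z_in + Z_s) = (-35.6 + j23.5)/(64.4 + j23.5), |Γ_s| = 0.621

|Γ| ≈ 0.621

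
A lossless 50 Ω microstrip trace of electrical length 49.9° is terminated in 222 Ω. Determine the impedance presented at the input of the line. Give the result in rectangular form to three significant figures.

tan(βl) = tan(49.9°) = 1.19
Z_in = Z_0·(Z_L + jZ_0·tanβl)/(Z_0 + jZ_L·tanβl)
     = 50·(222 + j59.4)/(50 + j264)

Z_in ≈ 18.6 − j38.6 Ω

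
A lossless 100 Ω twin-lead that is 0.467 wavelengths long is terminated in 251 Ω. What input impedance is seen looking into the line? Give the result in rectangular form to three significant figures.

βl = 2π × 0.467 = 168°
tan(βl) = tan(168°) = -0.21
Z_in = Z_0·(Z_L + jZ_0·tanβl)/(Z_0 + jZ_L·tanβl)
     = 100·(251 − j21)/(100 − j52.8)

Z_in ≈ 205 + j87.2 Ω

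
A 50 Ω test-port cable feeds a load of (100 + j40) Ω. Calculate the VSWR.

VSWR ≈ 2.4

Γ = (Z_L − Z_0)/(Z_L + Z_0) = (50 + j40)/(150 + j40)
|Γ| = 64/155 = 0.412
VSWR = (1 + |Γ|)/(1 − |Γ|) = 1.41/0.588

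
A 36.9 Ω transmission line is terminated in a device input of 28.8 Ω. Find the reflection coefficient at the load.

Γ = (Z_L − Z_0)/(Z_L + Z_0) = (28.8 − 36.9)/(28.8 + 36.9) = -8.1/65.7

Γ = -0.123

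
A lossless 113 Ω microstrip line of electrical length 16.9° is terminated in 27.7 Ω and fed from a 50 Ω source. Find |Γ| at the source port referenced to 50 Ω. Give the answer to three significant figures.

tan(βl) = 0.304
Z_in = Z_0·(Z_L + jZ_0·tanβl)/(Z_0 + jZ_L·tanβl) = 30.1 + j32.1 Ω
Γ_s = (Z_in − Z_s)/(Z_in + Z_s) = (-19.9 + j32.1)/(80.1 + j32.1), |Γ_s| = 0.438

|Γ| ≈ 0.438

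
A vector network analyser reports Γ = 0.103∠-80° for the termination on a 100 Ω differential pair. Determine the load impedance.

Z_L = Z_0·(1 + Γ)/(1 − Γ) = 100·(1.02 − j0.101)/(0.982 + j0.101)

Z_L ≈ 101 − j20.8 Ω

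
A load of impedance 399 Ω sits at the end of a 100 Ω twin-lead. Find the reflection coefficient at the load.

Γ = (Z_L − Z_0)/(Z_L + Z_0) = (399 − 100)/(399 + 100) = 299/499

Γ = 0.599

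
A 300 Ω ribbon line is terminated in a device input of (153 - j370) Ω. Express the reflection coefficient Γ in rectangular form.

Γ = (Z_L − Z_0)/(Z_L + Z_0) = (-147 − j370)/(453 − j370)

Γ ≈ 0.206 − j0.649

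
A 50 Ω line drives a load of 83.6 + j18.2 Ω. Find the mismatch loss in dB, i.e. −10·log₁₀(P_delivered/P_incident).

mismatch loss ≈ 0.364 dB

Γ = (33.6 + j18.2)/(133.6 + j18.2), |Γ| = 0.283
|Γ|² = 0.0803, so P_del/P_inc = 1 − |Γ|² = 0.92
ML = −10·log₁₀(1 − |Γ|²)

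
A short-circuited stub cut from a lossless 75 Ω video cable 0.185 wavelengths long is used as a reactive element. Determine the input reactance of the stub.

X_in ≈ 173 Ω (inductive)

βl = 2π × 0.185 = 66.6°
tan(βl) = 2.31
For a short-circuited stub, Z_in = jZ_0·tan(βl)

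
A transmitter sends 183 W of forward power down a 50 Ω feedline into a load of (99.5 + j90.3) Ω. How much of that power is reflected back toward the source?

P_reflected ≈ 63.6 W

|Γ| = |(49.5 + j90.3)/(149.5 + j90.3)| = 0.59
|Γ|² = 0.348
P_refl = |Γ|²·P_inc = 63.6 W, P_del = (1 − |Γ|²)·P_inc = 119 W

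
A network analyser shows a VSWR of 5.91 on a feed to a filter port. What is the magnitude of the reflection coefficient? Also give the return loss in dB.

|Γ| ≈ 0.711; return loss ≈ 2.97 dB

|Γ| = (S − 1)/(S + 1) = (5.91 − 1)/(5.91 + 1) = 4.91/6.91
RL = −20·log₁₀|Γ| = −20·log₁₀(0.711)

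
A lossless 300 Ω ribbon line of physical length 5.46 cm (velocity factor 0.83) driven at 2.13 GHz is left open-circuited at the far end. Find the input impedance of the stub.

Z_in ≈ +j1430 Ω

λ = v/f = 0.83·c / 2.13 GHz = 0.117 m
βl = 2π·l/λ = 2π × 0.467 = 168°
tan(βl) = -0.21
For an open-circuited stub, Z_in = −jZ_0·cot(βl) = −jZ_0/tan(βl)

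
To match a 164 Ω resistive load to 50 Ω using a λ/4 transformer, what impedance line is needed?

Z_qwt ≈ 90.6 Ω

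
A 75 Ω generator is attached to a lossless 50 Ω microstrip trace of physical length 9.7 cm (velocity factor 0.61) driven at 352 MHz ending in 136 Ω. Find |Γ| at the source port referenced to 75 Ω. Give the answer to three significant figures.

|Γ| ≈ 0.58

λ = v/f = 0.61·c / 352 MHz = 0.52 m
βl = 2π·l/λ = 2π × 0.187 = 67.2°
tan(βl) = 2.38
Z_in = Z_0·(Z_L + jZ_0·tanβl)/(Z_0 + jZ_L·tanβl) = 21.1 − j17.8 Ω
Γ_s = (Z_in − Z_s)/(Z_in + Z_s) = (-53.9 − j17.8)/(96.1 − j17.8), |Γ_s| = 0.58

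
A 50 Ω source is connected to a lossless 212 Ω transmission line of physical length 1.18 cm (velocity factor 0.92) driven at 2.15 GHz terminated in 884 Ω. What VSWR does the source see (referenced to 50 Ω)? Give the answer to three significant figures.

VSWR ≈ 13

λ = v/f = 0.92·c / 2.15 GHz = 0.128 m
βl = 2π·l/λ = 2π × 0.0919 = 33.1°
tan(βl) = 0.652
Z_in = Z_0·(Z_L + jZ_0·tanβl)/(Z_0 + jZ_L·tanβl) = 150 − j270 Ω
Γ_s = (Z_in − Z_s)/(Z_in + Z_s) = (100 − j270)/(200 − j270), |Γ_s| = 0.857
VSWR = (1 + |Γ_s|)/(1 − |Γ_s|)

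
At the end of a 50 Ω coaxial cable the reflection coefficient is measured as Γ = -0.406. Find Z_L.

Z_L ≈ 21.1 Ω

Z_L = Z_0·(1 + Γ)/(1 − Γ) = 50·(0.594)/(1.41)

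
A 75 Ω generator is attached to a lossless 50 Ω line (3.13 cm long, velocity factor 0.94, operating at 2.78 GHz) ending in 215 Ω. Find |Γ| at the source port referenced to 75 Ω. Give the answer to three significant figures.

|Γ| ≈ 0.714

λ = v/f = 0.94·c / 2.78 GHz = 0.101 m
βl = 2π·l/λ = 2π × 0.309 = 111°
tan(βl) = -2.59
Z_in = Z_0·(Z_L + jZ_0·tanβl)/(Z_0 + jZ_L·tanβl) = 13.2 + j18.1 Ω
Γ_s = (Z_in − Z_s)/(Z_in + Z_s) = (-61.8 + j18.1)/(88.2 + j18.1), |Γ_s| = 0.714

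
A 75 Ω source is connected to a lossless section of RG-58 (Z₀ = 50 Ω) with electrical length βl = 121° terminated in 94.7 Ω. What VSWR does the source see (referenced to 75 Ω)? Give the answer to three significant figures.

tan(βl) = -1.66
Z_in = Z_0·(Z_L + jZ_0·tanβl)/(Z_0 + jZ_L·tanβl) = 32.6 + j19.7 Ω
Γ_s = (Z_in − Z_s)/(Z_in + Z_s) = (-42.4 + j19.7)/(108 + j19.7), |Γ_s| = 0.427
VSWR = (1 + |Γ_s|)/(1 − |Γ_s|)

VSWR ≈ 2.49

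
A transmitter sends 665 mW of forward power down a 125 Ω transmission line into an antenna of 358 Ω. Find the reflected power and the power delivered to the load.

Γ = (358 − 125)/(358 + 125) = 0.482
|Γ|² = 0.233
P_refl = |Γ|²·P_inc = 155 mW, P_del = (1 − |Γ|²)·P_inc = 510 mW

P_reflected ≈ 155 mW; P_delivered ≈ 510 mW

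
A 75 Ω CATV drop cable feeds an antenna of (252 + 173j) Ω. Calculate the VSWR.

VSWR ≈ 5.04

Γ = (Z_L − Z_0)/(Z_L + Z_0) = (177 + j173)/(327 + j173)
|Γ| = 248/370 = 0.669
VSWR = (1 + |Γ|)/(1 − |Γ|) = 1.67/0.331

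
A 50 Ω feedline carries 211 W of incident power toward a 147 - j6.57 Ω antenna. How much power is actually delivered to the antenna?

|Γ| = |(97 − j6.57)/(197 − j6.57)| = 0.493
|Γ|² = 0.243
P_refl = |Γ|²·P_inc = 51.3 W, P_del = (1 − |Γ|²)·P_inc = 160 W

P_delivered ≈ 160 W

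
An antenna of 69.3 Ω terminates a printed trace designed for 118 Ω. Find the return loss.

RL ≈ 11.7 dB

Γ = (69.3 − 118)/(69.3 + 118) = -0.26
RL = −20·log₁₀|Γ| = −20·log₁₀(0.26)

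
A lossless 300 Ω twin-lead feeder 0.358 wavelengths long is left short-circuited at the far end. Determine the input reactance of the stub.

X_in ≈ -372 Ω (capacitive)

βl = 2π × 0.358 = 129°
tan(βl) = -1.24
For a short-circuited stub, Z_in = jZ_0·tan(βl)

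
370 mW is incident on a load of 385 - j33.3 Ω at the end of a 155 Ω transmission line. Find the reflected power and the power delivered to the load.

|Γ| = |(230 − j33.3)/(540 − j33.3)| = 0.43
|Γ|² = 0.185
P_refl = |Γ|²·P_inc = 68.3 mW, P_del = (1 − |Γ|²)·P_inc = 302 mW

P_reflected ≈ 68.3 mW; P_delivered ≈ 302 mW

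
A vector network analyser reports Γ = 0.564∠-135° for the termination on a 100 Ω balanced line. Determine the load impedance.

Z_L ≈ 32.2 − j37.7 Ω

Z_L = Z_0·(1 + Γ)/(1 − Γ) = 100·(0.601 − j0.399)/(1.4 + j0.399)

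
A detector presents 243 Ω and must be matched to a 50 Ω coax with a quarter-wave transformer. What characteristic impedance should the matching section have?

Z_qwt = √(Z_0·R_L) = √(50 × 243) = √12150

Z_qwt ≈ 110 Ω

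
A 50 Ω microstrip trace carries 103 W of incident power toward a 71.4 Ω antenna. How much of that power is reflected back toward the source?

Γ = (71.4 − 50)/(71.4 + 50) = 0.176
|Γ|² = 0.0311
P_refl = |Γ|²·P_inc = 3.2 W, P_del = (1 − |Γ|²)·P_inc = 99.8 W

P_reflected ≈ 3.2 W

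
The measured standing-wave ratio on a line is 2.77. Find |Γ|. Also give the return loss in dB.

|Γ| ≈ 0.469; return loss ≈ 6.57 dB

|Γ| = (S − 1)/(S + 1) = (2.77 − 1)/(2.77 + 1) = 1.77/3.77
RL = −20·log₁₀|Γ| = −20·log₁₀(0.469)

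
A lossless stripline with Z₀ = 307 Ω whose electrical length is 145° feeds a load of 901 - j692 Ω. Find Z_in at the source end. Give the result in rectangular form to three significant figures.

Z_in ≈ 295 + j521 Ω

tan(βl) = tan(145°) = -0.7
Z_in = Z_0·(Z_L + jZ_0·tanβl)/(Z_0 + jZ_L·tanβl)
     = 307·(901 − j907)/(-178 − j631)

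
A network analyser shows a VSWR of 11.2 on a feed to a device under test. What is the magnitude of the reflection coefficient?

|Γ| ≈ 0.836

|Γ| = (S − 1)/(S + 1) = (11.2 − 1)/(11.2 + 1) = 10.2/12.2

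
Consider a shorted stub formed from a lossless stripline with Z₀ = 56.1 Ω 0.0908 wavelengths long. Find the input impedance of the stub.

βl = 2π × 0.0908 = 32.7°
tan(βl) = 0.642
For a shorted stub, Z_in = jZ_0·tan(βl)

Z_in ≈ +j36 Ω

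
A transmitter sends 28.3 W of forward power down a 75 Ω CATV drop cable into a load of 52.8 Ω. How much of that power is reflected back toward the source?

Γ = (52.8 − 75)/(52.8 + 75) = -0.174
|Γ|² = 0.0302
P_refl = |Γ|²·P_inc = 0.854 W, P_del = (1 − |Γ|²)·P_inc = 27.4 W

P_reflected ≈ 0.854 W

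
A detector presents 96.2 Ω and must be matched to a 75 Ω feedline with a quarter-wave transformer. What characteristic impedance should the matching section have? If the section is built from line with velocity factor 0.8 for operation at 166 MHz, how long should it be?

Z_qwt = √(Z_0·R_L) = √(75 × 96.2) = √7215
λ = 0.8·c/f = 1.45 m, so l = λ/4 = 0.361 m

Z_qwt ≈ 84.9 Ω; length ≈ 36.1 cm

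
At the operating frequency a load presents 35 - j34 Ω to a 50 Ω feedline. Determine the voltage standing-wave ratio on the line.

Γ = (Z_L − Z_0)/(Z_L + Z_0) = (-15 − j34)/(85 − j34)
|Γ| = 37.2/91.5 = 0.406
VSWR = (1 + |Γ|)/(1 − |Γ|) = 1.41/0.594

VSWR ≈ 2.37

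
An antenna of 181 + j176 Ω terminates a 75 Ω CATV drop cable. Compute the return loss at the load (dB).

Γ = (106 + j176)/(256 + j176), |Γ| = 0.661
RL = −20·log₁₀|Γ| = −20·log₁₀(0.661)

RL ≈ 3.59 dB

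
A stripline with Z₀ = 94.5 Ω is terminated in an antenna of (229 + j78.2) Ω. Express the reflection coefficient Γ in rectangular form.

Γ ≈ 0.448 + j0.133

Γ = (Z_L − Z_0)/(Z_L + Z_0) = (134.5 + j78.2)/(323.5 + j78.2)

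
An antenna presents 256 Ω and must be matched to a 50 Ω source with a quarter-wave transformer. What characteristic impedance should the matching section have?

Z_qwt ≈ 113 Ω

Z_qwt = √(Z_0·R_L) = √(50 × 256) = √12800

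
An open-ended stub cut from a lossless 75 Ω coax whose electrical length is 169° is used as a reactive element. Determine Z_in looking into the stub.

Z_in ≈ +j386 Ω

tan(βl) = -0.194
For an open-ended stub, Z_in = −jZ_0·cot(βl) = −jZ_0/tan(βl)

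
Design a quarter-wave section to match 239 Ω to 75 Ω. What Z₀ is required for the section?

Z_qwt ≈ 134 Ω

Z_qwt = √(Z_0·R_L) = √(75 × 239) = √17920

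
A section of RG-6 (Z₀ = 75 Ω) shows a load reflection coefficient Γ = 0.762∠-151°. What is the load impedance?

Z_L = Z_0·(1 + Γ)/(1 − Γ) = 75·(0.334 − j0.369)/(1.67 + j0.369)

Z_L ≈ 10.8 − j19 Ω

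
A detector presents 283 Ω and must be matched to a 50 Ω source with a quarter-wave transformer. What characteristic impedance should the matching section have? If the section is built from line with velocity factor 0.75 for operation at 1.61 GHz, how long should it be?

Z_qwt ≈ 119 Ω; length ≈ 3.49 cm

Z_qwt = √(Z_0·R_L) = √(50 × 283) = √14150
λ = 0.75·c/f = 0.14 m, so l = λ/4 = 0.0349 m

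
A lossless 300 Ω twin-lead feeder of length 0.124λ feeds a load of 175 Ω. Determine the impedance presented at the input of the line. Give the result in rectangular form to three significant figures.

Z_in ≈ 260 + j147 Ω

βl = 2π × 0.124 = 44.6°
tan(βl) = tan(44.6°) = 0.988
Z_in = Z_0·(Z_L + jZ_0·tanβl)/(Z_0 + jZ_L·tanβl)
     = 300·(175 + j296)/(300 + j173)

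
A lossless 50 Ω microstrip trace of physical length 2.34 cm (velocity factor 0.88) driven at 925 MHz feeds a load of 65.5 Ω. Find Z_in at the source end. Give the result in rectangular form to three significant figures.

Z_in ≈ 55.8 − j13.1 Ω

λ = v/f = 0.88·c / 925 MHz = 0.285 m
βl = 2π·l/λ = 2π × 0.082 = 29.5°
tan(βl) = tan(29.5°) = 0.566
Z_in = Z_0·(Z_L + jZ_0·tanβl)/(Z_0 + jZ_L·tanβl)
     = 50·(65.5 + j28.3)/(50 + j37.1)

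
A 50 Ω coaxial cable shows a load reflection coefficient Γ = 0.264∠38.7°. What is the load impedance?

Z_L ≈ 70.7 + j25.1 Ω

Z_L = Z_0·(1 + Γ)/(1 − Γ) = 50·(1.21 + j0.165)/(0.794 − j0.165)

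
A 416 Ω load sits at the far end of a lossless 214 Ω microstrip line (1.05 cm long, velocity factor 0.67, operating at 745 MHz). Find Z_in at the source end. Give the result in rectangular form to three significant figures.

λ = v/f = 0.67·c / 745 MHz = 0.27 m
βl = 2π·l/λ = 2π × 0.0389 = 14°
tan(βl) = tan(14°) = 0.25
Z_in = Z_0·(Z_L + jZ_0·tanβl)/(Z_0 + jZ_L·tanβl)
     = 214·(416 + j53.4)/(214 + j104)

Z_in ≈ 358 − j120 Ω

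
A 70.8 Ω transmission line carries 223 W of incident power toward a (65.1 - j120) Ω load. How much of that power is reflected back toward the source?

P_reflected ≈ 97.9 W

|Γ| = |(-5.7 − j120)/(135.9 − j120)| = 0.663
|Γ|² = 0.439
P_refl = |Γ|²·P_inc = 97.9 W, P_del = (1 − |Γ|²)·P_inc = 125 W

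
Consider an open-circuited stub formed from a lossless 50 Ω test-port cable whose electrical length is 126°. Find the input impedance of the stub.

Z_in ≈ +j36.3 Ω

tan(βl) = -1.38
For an open-circuited stub, Z_in = −jZ_0·cot(βl) = −jZ_0/tan(βl)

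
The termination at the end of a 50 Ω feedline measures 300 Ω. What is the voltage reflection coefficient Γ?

Γ = 0.714

Γ = (Z_L − Z_0)/(Z_L + Z_0) = (300 − 50)/(300 + 50) = 250/350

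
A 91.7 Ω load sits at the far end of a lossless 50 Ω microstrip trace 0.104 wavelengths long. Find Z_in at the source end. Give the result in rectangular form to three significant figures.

βl = 2π × 0.104 = 37.4°
tan(βl) = tan(37.4°) = 0.766
Z_in = Z_0·(Z_L + jZ_0·tanβl)/(Z_0 + jZ_L·tanβl)
     = 50·(91.7 + j38.3)/(50 + j70.2)

Z_in ≈ 48.9 − j30.4 Ω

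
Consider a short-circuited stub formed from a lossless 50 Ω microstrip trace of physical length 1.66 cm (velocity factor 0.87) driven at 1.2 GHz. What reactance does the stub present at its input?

X_in ≈ 26 Ω (inductive)

λ = v/f = 0.87·c / 1.2 GHz = 0.217 m
βl = 2π·l/λ = 2π × 0.0763 = 27.5°
tan(βl) = 0.52
For a short-circuited stub, Z_in = jZ_0·tan(βl)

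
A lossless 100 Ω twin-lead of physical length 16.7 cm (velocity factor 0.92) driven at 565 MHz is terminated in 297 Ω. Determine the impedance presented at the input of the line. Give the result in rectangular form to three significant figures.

λ = v/f = 0.92·c / 565 MHz = 0.488 m
βl = 2π·l/λ = 2π × 0.342 = 123°
tan(βl) = tan(123°) = -1.54
Z_in = Z_0·(Z_L + jZ_0·tanβl)/(Z_0 + jZ_L·tanβl)
     = 100·(297 − j154)/(100 − j456)

Z_in ≈ 45.7 + j55.1 Ω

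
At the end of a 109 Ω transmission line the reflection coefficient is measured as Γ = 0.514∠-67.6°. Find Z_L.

Z_L = Z_0·(1 + Γ)/(1 − Γ) = 109·(1.2 − j0.475)/(0.804 + j0.475)

Z_L ≈ 91.9 − j119 Ω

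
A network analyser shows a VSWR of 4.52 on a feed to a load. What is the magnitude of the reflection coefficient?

|Γ| = (S − 1)/(S + 1) = (4.52 − 1)/(4.52 + 1) = 3.52/5.52

|Γ| ≈ 0.638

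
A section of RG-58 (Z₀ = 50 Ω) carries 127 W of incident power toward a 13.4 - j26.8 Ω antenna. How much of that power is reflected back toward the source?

P_reflected ≈ 55.2 W

|Γ| = |(-36.6 − j26.8)/(63.4 − j26.8)| = 0.659
|Γ|² = 0.434
P_refl = |Γ|²·P_inc = 55.2 W, P_del = (1 − |Γ|²)·P_inc = 71.8 W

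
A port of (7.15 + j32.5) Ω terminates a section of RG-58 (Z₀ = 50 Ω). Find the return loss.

RL ≈ 1.74 dB

Γ = (-42.85 + j32.5)/(57.15 + j32.5), |Γ| = 0.818
RL = −20·log₁₀|Γ| = −20·log₁₀(0.818)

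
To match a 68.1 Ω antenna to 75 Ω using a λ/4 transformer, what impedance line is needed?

Z_qwt = √(Z_0·R_L) = √(75 × 68.1) = √5108

Z_qwt ≈ 71.5 Ω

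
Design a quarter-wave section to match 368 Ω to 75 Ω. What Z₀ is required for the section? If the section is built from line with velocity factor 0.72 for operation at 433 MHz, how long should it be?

Z_qwt = √(Z_0·R_L) = √(75 × 368) = √27600
λ = 0.72·c/f = 0.499 m, so l = λ/4 = 0.125 m

Z_qwt ≈ 166 Ω; length ≈ 12.5 cm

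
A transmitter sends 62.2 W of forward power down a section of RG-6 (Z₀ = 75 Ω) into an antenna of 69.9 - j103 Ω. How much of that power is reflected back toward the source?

|Γ| = |(-5.1 − j103)/(144.9 − j103)| = 0.58
|Γ|² = 0.336
P_refl = |Γ|²·P_inc = 20.9 W, P_del = (1 − |Γ|²)·P_inc = 41.3 W

P_reflected ≈ 20.9 W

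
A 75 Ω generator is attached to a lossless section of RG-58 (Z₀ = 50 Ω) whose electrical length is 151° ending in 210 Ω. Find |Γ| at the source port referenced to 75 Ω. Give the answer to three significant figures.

tan(βl) = -0.554
Z_in = Z_0·(Z_L + jZ_0·tanβl)/(Z_0 + jZ_L·tanβl) = 42.8 + j71.8 Ω
Γ_s = (Z_in − Z_s)/(Z_in + Z_s) = (-32.2 + j71.8)/(118 + j71.8), |Γ_s| = 0.571

|Γ| ≈ 0.571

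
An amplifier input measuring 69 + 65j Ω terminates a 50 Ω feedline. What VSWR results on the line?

Γ = (Z_L − Z_0)/(Z_L + Z_0) = (19 + j65)/(119 + j65)
|Γ| = 67.7/136 = 0.499
VSWR = (1 + |Γ|)/(1 − |Γ|) = 1.5/0.501

VSWR ≈ 3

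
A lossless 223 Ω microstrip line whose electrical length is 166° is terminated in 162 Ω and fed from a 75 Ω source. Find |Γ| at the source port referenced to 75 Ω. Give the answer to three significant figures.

tan(βl) = -0.249
Z_in = Z_0·(Z_L + jZ_0·tanβl)/(Z_0 + jZ_L·tanβl) = 167 − j25.4 Ω
Γ_s = (Z_in − Z_s)/(Z_in + Z_s) = (91.6 − j25.4)/(242 − j25.4), |Γ_s| = 0.391

|Γ| ≈ 0.391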